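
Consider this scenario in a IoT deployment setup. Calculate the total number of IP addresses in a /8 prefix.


Given: CIDR prefix /8
Host bits = 32 - 8 = 24
Total addresses = 2^24 = 16777216

16777216


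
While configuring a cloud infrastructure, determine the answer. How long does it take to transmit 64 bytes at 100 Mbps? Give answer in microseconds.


Given: packet = 64 bytes, bandwidth = 100 Mbps
Packet in bits = 64 * 8 = 512 bits
Bandwidth = 100 * 10^6 = 100000000 bps
Time = 512 / 100000000 seconds
Time in us = 512 * 10^6 / 100000000 = 5.12

5.12


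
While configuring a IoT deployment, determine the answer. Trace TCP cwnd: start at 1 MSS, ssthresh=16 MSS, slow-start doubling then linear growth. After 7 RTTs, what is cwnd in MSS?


RTT 0: cwnd = 1 MSS (initial)
RTT 1: cwnd = 2 MSS (slow start, doubled)
RTT 2: cwnd = 4 MSS (slow start, doubled)
RTT 3: cwnd = 8 MSS (slow start, doubled)
RTT 4: cwnd = 16 MSS (slow start, doubled)
RTT 5: cwnd = 17 MSS (congestion avoidance, +1)
RTT 6: cwnd = 18 MSS (congestion avoidance, +1)
RTT 7: cwnd = 19 MSS (congestion avoidance, +1)

19


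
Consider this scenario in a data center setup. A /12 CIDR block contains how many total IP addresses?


Given: CIDR prefix /12
Host bits = 32 - 12 = 20
Total addresses = 2^20 = 1048576

1048576


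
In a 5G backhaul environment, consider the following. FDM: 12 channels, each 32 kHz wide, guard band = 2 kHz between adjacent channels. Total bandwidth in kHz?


Given: 12 channels, 32 kHz each, guard = 2 kHz
Channel bandwidth = 12 * 32 = 384 kHz
Guard bands = 11 gaps * 2 kHz = 22 kHz
Total = 384 + 22 = 406 kHz

406


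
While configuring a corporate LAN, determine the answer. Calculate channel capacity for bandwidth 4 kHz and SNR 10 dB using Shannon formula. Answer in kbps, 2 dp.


Given: B = 4 kHz, SNR = 10 dB
SNR linear = 10^(10/10) = 10
1 + SNR = 11
log2(11) = 3.4594316186
C = 4 * 1000 * 3.4594316186 = 13837.7265 bps
C = 13.837726 kbps -> 13.84 kbps (2 dp)

13.84


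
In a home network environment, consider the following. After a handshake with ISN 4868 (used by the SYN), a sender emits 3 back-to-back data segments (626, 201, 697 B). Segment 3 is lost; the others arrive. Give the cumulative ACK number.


SYN uses sequence number 4868; first data byte = ISN + 1 = 4869.
Segment 1: SEQ = 4869, len = 626 B, covers [4869, 5494]
Segment 2: SEQ = 5495, len = 201 B, covers [5495, 5695]
Segment 3: SEQ = 5696, len = 697 B, covers [5696, 6392] [LOST]
In-order data received: bytes [4869, 5695] (segments 1..2).
Segment 3 missing -> gap begins at byte 5696.
Cumulative ACK = next expected in-order byte = 4869 + 626 + 201 = 5696

5696


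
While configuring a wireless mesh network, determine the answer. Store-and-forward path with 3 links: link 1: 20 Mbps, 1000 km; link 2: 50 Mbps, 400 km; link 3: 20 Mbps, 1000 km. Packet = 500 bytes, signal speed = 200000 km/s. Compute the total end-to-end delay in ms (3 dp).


Packet = 500 bytes = 4000 bits. Store-and-forward: sum (t_trans + t_prop) per link.
Link 1: t_trans = 4000/(20*10^6) s = 0.2000 ms; t_prop = 1000/200000 s = 5.0000 ms; subtotal = 5.2000 ms
Link 2: t_trans = 4000/(50*10^6) s = 0.0800 ms; t_prop = 400/200000 s = 2.0000 ms; subtotal = 2.0800 ms
Link 3: t_trans = 4000/(20*10^6) s = 0.2000 ms; t_prop = 1000/200000 s = 5.0000 ms; subtotal = 5.2000 ms
End-to-end = 5.2000 + 2.0800 + 5.2000 = 12.4800 ms -> 12.480 ms (3 dp)

12.480


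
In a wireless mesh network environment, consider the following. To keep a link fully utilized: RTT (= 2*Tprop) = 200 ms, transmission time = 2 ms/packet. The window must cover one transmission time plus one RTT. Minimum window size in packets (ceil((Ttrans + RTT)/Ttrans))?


Given: Ttrans = 2 ms, RTT = 200 ms (= 2 * Tprop, Tprop = 100 ms)
Time until first ACK returns = Ttrans + RTT = 2 + 200 = 202 ms
Need W * Ttrans >= Ttrans + RTT  ->  W >= (Ttrans + RTT) / Ttrans
(Ttrans + RTT) / Ttrans = 202 / 2 = 101
W_min = ceil(101) = 101

101


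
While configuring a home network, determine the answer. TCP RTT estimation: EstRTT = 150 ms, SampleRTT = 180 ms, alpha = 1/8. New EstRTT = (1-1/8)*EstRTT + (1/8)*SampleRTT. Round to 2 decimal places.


Given: EstRTT = 150 ms, SampleRTT = 180 ms, alpha = 1/8
New EstRTT = (1 - alpha) * EstRTT + alpha * SampleRTT
(7/8) * 150 = 131.25
(1/8) * 180 = 22.5
New EstRTT = 131.25 + 22.5 = 153.75 ms -> 153.75 ms (2 dp)

153.75


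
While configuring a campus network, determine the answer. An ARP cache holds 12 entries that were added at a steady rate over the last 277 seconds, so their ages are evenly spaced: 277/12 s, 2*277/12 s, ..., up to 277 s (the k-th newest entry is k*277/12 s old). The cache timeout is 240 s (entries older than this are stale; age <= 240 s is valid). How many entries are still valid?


Ages are k * 277/12 s for k = 1..12 (spacing = 23.0833 s).
Entry k is valid iff k * 277/12 <= 240 iff k <= 12 * 240 / 277 = 10.3971
n_valid = floor(10.3971) = 10
(n_stale = 12 - 10 = 2)

10


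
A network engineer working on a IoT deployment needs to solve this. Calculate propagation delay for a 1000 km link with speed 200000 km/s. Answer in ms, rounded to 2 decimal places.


Given: distance = 1000 km, speed = 200000 km/s
Delay = distance / speed = 1000 / 200000 seconds
Delay in ms = 1000 * 1000 / 200000
Delay = 5.0000 ms
Rounded to 2 dp = 5.00 ms

5.00


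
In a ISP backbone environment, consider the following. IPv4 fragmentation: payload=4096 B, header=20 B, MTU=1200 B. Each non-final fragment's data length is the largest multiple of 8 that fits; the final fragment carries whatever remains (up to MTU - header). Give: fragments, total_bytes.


Max data per non-final fragment = floor((MTU - header)/8)*8 = floor((1200 - 20)/8)*8 = floor(1180/8)*8 = 1176 B
Final fragment needs no 8-byte alignment: it can carry up to MTU - header = 1180 B
Non-final fragments needed = ceil((payload - 1180) / 1176) = ceil(2916/1176) = ceil(2.4796) = 3
Number of fragments = 3 + 1 = 4
Fragment sizes (data): 3 * 1176 B + 568 B (last, 568 <= 1180 OK)
Total bytes sent = payload + n_frags * header = 4096 + 4*20 = 4096 + 80 = 4176 B

4, 4176


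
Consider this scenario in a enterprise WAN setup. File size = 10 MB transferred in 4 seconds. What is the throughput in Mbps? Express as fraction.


Given: file = 10 MB, time = 4 s
File in Mb = 10 * 8 = 80 Mb
Throughput = 80 / 4 Mbps
Throughput = 20 Mbps

20


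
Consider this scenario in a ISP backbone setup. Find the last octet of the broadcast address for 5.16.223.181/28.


Given: IP = 5.16.223.181, prefix = /28
Host bits = 32 - 28 = 4
Network last octet = 181 AND mask = 176
Host part size = 2^4 - 1 = 15
Broadcast last octet = 176 OR 15 = 191

191


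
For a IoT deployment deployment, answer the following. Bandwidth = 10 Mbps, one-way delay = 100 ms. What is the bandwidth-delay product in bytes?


Given: bandwidth = 10 Mbps, delay = 100 ms
BDP in bits = 10 * 10^6 * 100 / 1000
BDP in bits = 1000000
BDP in bytes = 1000000 / 8 = 125000

125000


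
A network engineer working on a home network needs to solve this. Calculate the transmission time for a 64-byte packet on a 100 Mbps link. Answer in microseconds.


Given: packet = 64 bytes, bandwidth = 100 Mbps
Packet in bits = 64 * 8 = 512 bits
Bandwidth = 100 * 10^6 = 100000000 bps
Time = 512 / 100000000 seconds
Time in us = 512 * 10^6 / 100000000 = 5.12

5.12


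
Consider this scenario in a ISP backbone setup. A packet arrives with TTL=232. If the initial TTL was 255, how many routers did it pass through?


Given: initial TTL = 255, received TTL = 232
Hops = initial TTL - received TTL
Hops = 255 - 232 = 23

23


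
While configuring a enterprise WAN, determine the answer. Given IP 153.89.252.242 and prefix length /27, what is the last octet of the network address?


Given: IP = 153.89.252.242, prefix = /27
Subnet mask = 255.255.255.224
Last octet of IP: 242
Last octet of mask: 224
Network last octet = 242 AND 224 = 224

224


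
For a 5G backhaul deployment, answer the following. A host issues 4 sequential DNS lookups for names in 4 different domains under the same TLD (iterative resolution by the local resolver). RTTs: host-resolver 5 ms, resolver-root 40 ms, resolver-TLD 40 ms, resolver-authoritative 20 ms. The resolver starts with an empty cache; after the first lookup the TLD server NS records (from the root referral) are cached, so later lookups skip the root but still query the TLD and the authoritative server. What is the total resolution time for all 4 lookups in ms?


Lookup 1 (cold cache): local + root + TLD + auth = 5 + 40 + 40 + 20 = 105 ms
Lookups 2..4 (TLD NS cached -> skip root; new domain -> still ask TLD and auth): local + TLD + auth = 5 + 40 + 20 = 65 ms each
Remaining 3 lookups: 3 * 65 = 195 ms
Total = 105 + 195 = 300 ms

300


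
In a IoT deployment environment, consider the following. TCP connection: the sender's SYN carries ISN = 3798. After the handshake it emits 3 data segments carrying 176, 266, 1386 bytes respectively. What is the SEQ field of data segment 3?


The SYN occupies sequence number ISN = 3798, so the first data byte is ISN + 1 = 3799.
SEQ of data segment i = (ISN + 1) + sum of payload sizes of segments 1..i-1.
Segment 1: SEQ = 3799, payload = 176 bytes
Segment 2: SEQ = 3975, payload = 266 bytes
Segment 3: SEQ = 4241, payload = 1386 bytes
SEQ of segment 3 = 3799 + 176 + 266 = 4241

4241


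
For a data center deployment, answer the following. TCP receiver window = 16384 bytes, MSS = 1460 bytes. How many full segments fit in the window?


Given: RWND = 16384 bytes, MSS = 1460 bytes
Full segments = floor(RWND / MSS)
Full segments = floor(16384 / 1460)
Full segments = floor(11.2219) = 11

11


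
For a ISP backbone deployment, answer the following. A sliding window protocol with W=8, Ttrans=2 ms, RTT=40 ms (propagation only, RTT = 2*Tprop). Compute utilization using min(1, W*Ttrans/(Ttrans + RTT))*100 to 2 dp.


Given: W = 8, Ttrans = 2 ms, RTT = 40 ms (= 2 * Tprop, Tprop = 20 ms)
Cycle time = Ttrans + RTT = 2 + 40 = 42 ms (first packet sent until its ACK returns)
W * Ttrans = 8 * 2 = 16 ms of sending per cycle
W * Ttrans / (Ttrans + RTT) = 16 / 42 = 0.380952
U = min(1, 0.380952) = 0.380952
U% = 38.10%

38.10


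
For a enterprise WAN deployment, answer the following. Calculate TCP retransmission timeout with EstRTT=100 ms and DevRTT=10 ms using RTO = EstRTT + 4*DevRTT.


Given: EstRTT = 100 ms, DevRTT = 10 ms
Timeout = EstRTT + 4 * DevRTT
4 * DevRTT = 4 * 10 = 40
Timeout = 100 + 40 = 140 ms

140


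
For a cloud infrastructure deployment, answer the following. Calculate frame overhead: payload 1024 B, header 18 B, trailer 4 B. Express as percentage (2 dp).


Given: payload = 1024 B, header = 18 B, trailer = 4 B
Overhead bytes = header + trailer = 18 + 4 = 22
Total frame = payload + overhead = 1024 + 22 = 1046
Overhead % = 22 / 1046 * 100 = 2.1033% -> 2.10% (2 dp)

2.10


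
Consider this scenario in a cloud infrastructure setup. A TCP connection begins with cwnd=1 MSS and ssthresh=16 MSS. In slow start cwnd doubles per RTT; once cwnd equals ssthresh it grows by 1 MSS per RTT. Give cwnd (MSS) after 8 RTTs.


RTT 0: cwnd = 1 MSS (initial)
RTT 1: cwnd = 2 MSS (slow start, doubled)
RTT 2: cwnd = 4 MSS (slow start, doubled)
RTT 3: cwnd = 8 MSS (slow start, doubled)
RTT 4: cwnd = 16 MSS (slow start, doubled)
RTT 5: cwnd = 17 MSS (congestion avoidance, +1)
RTT 6: cwnd = 18 MSS (congestion avoidance, +1)
RTT 7: cwnd = 19 MSS (congestion avoidance, +1)
RTT 8: cwnd = 20 MSS (congestion avoidance, +1)

20


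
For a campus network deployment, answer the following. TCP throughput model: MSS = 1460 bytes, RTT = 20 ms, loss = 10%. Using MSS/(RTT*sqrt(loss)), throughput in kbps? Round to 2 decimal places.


Given: MSS = 1460 bytes, RTT = 20 ms, loss = 10%
RTT in seconds = 20 / 1000 = 0.02
Loss rate = 10% = 0.1
sqrt(loss) = sqrt(0.1) = 0.316227766017
Throughput (bytes/s) = 1460 / (0.02 * 0.316227766017) = 230846.2692
Throughput (kbps) = 230846.2692 * 8 / 1000 = 1846.770154 -> 1846.77 kbps (2 dp)

1846.77


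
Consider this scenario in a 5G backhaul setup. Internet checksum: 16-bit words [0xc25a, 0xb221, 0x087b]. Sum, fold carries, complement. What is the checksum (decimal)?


Given words: [0xc25a, 0xb221, 0x087b]
Step 1: Sum all words
Raw sum = 49754 + 45601 + 2171 = 97526
Step 2: Fold carry: (31990 + 1) = 31991
One's complement = ~31991 & 0xFFFF = 33544

33544


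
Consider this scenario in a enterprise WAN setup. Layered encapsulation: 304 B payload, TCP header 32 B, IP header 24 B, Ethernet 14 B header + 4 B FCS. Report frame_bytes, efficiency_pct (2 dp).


TCP segment = 304 + 32 = 336 B
IP packet = 336 + 24 = 360 B
Ethernet frame = 360 + 14 + 4 = 378 B
Efficiency = app / frame = 304 / 378 = 0.804233 = 80.4233% -> 80.42% (2 dp)

378, 80.42


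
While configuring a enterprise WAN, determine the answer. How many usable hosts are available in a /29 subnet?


Given: subnet mask /29
Host bits = 32 - 29 = 3
Total addresses = 2^3 = 8
Usable hosts = 8 - 2 (network + broadcast) = 6

6


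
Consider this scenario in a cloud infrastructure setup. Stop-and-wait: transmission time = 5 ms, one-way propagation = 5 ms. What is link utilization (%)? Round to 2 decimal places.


Given: Ttrans = 5 ms, Tprop = 5 ms
RTT = 2 * Tprop = 2 * 5 = 10 ms
U = Ttrans / (Ttrans + RTT)
U = 5 / (5 + 10)
U = 5 / 15 = 0.333333
U% = 33.33%

33.33


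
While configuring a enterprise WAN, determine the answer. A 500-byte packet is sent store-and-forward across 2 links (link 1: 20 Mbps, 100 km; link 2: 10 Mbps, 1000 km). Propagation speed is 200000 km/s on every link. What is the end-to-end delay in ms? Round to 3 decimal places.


Packet = 500 bytes = 4000 bits. Store-and-forward: sum (t_trans + t_prop) per link.
Link 1: t_trans = 4000/(20*10^6) s = 0.2000 ms; t_prop = 100/200000 s = 0.5000 ms; subtotal = 0.7000 ms
Link 2: t_trans = 4000/(10*10^6) s = 0.4000 ms; t_prop = 1000/200000 s = 5.0000 ms; subtotal = 5.4000 ms
End-to-end = 0.7000 + 5.4000 = 6.1000 ms -> 6.100 ms (3 dp)

6.100


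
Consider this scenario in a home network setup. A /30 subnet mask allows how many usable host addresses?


Given: subnet mask /30
Host bits = 32 - 30 = 2
Total addresses = 2^2 = 4
Usable hosts = 4 - 2 (network + broadcast) = 2

2


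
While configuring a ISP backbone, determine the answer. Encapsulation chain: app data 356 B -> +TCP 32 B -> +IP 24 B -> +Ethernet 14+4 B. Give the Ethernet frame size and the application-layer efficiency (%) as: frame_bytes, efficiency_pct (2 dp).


TCP segment = 356 + 32 = 388 B
IP packet = 388 + 24 = 412 B
Ethernet frame = 412 + 14 + 4 = 430 B
Efficiency = app / frame = 356 / 430 = 0.827907 = 82.7907% -> 82.79% (2 dp)

430, 82.79


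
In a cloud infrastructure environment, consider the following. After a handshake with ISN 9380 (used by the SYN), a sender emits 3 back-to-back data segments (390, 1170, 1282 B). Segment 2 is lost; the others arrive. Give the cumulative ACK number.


SYN uses sequence number 9380; first data byte = ISN + 1 = 9381.
Segment 1: SEQ = 9381, len = 390 B, covers [9381, 9770]
Segment 2: SEQ = 9771, len = 1170 B, covers [9771, 10940] [LOST]
Segment 3: SEQ = 10941, len = 1282 B, covers [10941, 12222]
In-order data received: bytes [9381, 9770] (segments 1..1).
Segment 2 missing -> gap begins at byte 9771; later segments buffered out of order.
Cumulative ACK = next expected in-order byte = 9381 + 390 = 9771

9771


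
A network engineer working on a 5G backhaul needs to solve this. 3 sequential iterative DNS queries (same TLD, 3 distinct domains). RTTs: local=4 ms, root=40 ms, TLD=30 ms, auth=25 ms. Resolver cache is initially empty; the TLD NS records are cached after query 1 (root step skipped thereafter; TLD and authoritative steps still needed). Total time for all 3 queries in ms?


Lookup 1 (cold cache): local + root + TLD + auth = 4 + 40 + 30 + 25 = 99 ms
Lookups 2..3 (TLD NS cached -> skip root; new domain -> still ask TLD and auth): local + TLD + auth = 4 + 30 + 25 = 59 ms each
Remaining 2 lookups: 2 * 59 = 118 ms
Total = 99 + 118 = 217 ms

217


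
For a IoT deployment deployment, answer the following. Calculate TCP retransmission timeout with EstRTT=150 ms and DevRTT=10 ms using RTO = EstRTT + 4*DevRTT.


Given: EstRTT = 150 ms, DevRTT = 10 ms
Timeout = EstRTT + 4 * DevRTT
4 * DevRTT = 4 * 10 = 40
Timeout = 150 + 40 = 190 ms

190


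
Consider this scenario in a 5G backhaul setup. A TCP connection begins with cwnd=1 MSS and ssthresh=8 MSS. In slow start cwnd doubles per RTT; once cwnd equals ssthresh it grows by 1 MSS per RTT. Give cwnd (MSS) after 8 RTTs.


RTT 0: cwnd = 1 MSS (initial)
RTT 1: cwnd = 2 MSS (slow start, doubled)
RTT 2: cwnd = 4 MSS (slow start, doubled)
RTT 3: cwnd = 8 MSS (slow start, doubled)
RTT 4: cwnd = 9 MSS (congestion avoidance, +1)
RTT 5: cwnd = 10 MSS (congestion avoidance, +1)
RTT 6: cwnd = 11 MSS (congestion avoidance, +1)
RTT 7: cwnd = 12 MSS (congestion avoidance, +1)
RTT 8: cwnd = 13 MSS (congestion avoidance, +1)

13


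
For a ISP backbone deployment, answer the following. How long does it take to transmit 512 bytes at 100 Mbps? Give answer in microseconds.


Given: packet = 512 bytes, bandwidth = 100 Mbps
Packet in bits = 512 * 8 = 4096 bits
Bandwidth = 100 * 10^6 = 100000000 bps
Time = 4096 / 100000000 seconds
Time in us = 4096 * 10^6 / 100000000 = 40.96

40.96


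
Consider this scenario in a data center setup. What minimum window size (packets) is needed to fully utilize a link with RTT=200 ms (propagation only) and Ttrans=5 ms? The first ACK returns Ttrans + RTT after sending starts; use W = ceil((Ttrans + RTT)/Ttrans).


Given: Ttrans = 5 ms, RTT = 200 ms (= 2 * Tprop, Tprop = 100 ms)
Time until first ACK returns = Ttrans + RTT = 5 + 200 = 205 ms
Need W * Ttrans >= Ttrans + RTT  ->  W >= (Ttrans + RTT) / Ttrans
(Ttrans + RTT) / Ttrans = 205 / 5 = 41
W_min = ceil(41) = 41

41


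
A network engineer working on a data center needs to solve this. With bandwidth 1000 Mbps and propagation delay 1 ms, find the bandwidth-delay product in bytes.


Given: bandwidth = 1000 Mbps, delay = 1 ms
BDP in bits = 1000 * 10^6 * 1 / 1000
BDP in bits = 1000000
BDP in bytes = 1000000 / 8 = 125000

125000


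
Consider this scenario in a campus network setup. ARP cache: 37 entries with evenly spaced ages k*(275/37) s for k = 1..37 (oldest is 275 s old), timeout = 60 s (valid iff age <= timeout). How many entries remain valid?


Ages are k * 275/37 s for k = 1..37 (spacing = 7.4324 s).
Entry k is valid iff k * 275/37 <= 60 iff k <= 37 * 60 / 275 = 8.0727
n_valid = floor(8.0727) = 8
(n_stale = 37 - 8 = 29)

8


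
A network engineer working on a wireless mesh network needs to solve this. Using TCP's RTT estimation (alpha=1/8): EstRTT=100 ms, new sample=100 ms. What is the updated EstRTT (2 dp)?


Given: EstRTT = 100 ms, SampleRTT = 100 ms, alpha = 1/8
New EstRTT = (1 - alpha) * EstRTT + alpha * SampleRTT
(7/8) * 100 = 87.5
(1/8) * 100 = 12.5
New EstRTT = 87.5 + 12.5 = 100 ms -> 100.00 ms (2 dp)

100.00


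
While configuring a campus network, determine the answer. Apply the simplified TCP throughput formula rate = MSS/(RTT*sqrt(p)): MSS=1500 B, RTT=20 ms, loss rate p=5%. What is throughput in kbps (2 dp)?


Given: MSS = 1500 bytes, RTT = 20 ms, loss = 5%
RTT in seconds = 20 / 1000 = 0.02
Loss rate = 5% = 0.05
sqrt(loss) = sqrt(0.05) = 0.223606797750
Throughput (bytes/s) = 1500 / (0.02 * 0.223606797750) = 335410.1966
Throughput (kbps) = 335410.1966 * 8 / 1000 = 2683.281573 -> 2683.28 kbps (2 dp)

2683.28


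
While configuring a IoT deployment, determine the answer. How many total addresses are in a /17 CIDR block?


Given: CIDR prefix /17
Host bits = 32 - 17 = 15
Total addresses = 2^15 = 32768

32768


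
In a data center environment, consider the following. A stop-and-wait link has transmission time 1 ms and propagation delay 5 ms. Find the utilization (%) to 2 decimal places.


Given: Ttrans = 1 ms, Tprop = 5 ms
RTT = 2 * Tprop = 2 * 5 = 10 ms
U = Ttrans / (Ttrans + RTT)
U = 1 / (1 + 10)
U = 1 / 11 = 0.090909
U% = 9.09%

9.09


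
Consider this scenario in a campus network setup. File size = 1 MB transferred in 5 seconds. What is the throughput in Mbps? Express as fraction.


Given: file = 1 MB, time = 5 s
File in Mb = 1 * 8 = 8 Mb
Throughput = 8 / 5 Mbps
Throughput = 8/5 Mbps

8/5


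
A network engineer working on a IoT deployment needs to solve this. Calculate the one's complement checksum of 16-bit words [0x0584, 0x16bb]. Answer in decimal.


Given words: [0x0584, 0x16bb]
Step 1: Sum all words
Raw sum = 1412 + 5819 = 7231
One's complement = ~7231 & 0xFFFF = 58304

58304


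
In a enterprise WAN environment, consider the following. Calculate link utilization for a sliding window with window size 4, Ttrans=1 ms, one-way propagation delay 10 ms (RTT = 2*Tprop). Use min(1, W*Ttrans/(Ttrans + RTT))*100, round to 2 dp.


Given: W = 4, Ttrans = 1 ms, RTT = 20 ms (= 2 * Tprop, Tprop = 10 ms)
Cycle time = Ttrans + RTT = 1 + 20 = 21 ms (first packet sent until its ACK returns)
W * Ttrans = 4 * 1 = 4 ms of sending per cycle
W * Ttrans / (Ttrans + RTT) = 4 / 21 = 0.190476
U = min(1, 0.190476) = 0.190476
U% = 19.05%

19.05


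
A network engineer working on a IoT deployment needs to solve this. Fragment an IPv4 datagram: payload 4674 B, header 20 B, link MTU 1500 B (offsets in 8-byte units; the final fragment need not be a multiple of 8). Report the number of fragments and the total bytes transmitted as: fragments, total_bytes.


Max data per non-final fragment = floor((MTU - header)/8)*8 = floor((1500 - 20)/8)*8 = floor(1480/8)*8 = 1480 B
Final fragment needs no 8-byte alignment: it can carry up to MTU - header = 1480 B
Non-final fragments needed = ceil((payload - 1480) / 1480) = ceil(3194/1480) = ceil(2.1581) = 3
Number of fragments = 3 + 1 = 4
Fragment sizes (data): 3 * 1480 B + 234 B (last, 234 <= 1480 OK)
Total bytes sent = payload + n_frags * header = 4674 + 4*20 = 4674 + 80 = 4754 B

4, 4754


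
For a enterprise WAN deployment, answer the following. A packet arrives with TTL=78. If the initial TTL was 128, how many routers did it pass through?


Given: initial TTL = 128, received TTL = 78
Hops = initial TTL - received TTL
Hops = 128 - 78 = 50

50


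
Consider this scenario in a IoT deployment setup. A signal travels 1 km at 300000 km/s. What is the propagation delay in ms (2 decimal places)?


Given: distance = 1 km, speed = 300000 km/s
Delay = distance / speed = 1 / 300000 seconds
Delay in ms = 1 * 1000 / 300000
Delay = 0.0033 ms
Rounded to 2 dp = 0.00 ms

0.00


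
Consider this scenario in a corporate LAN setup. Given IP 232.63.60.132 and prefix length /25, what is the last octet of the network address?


Given: IP = 232.63.60.132, prefix = /25
Subnet mask = 255.255.255.128
Last octet of IP: 132
Last octet of mask: 128
Network last octet = 132 AND 128 = 128

128


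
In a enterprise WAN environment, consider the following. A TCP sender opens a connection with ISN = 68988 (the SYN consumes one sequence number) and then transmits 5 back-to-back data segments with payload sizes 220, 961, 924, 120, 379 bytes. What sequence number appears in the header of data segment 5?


The SYN occupies sequence number ISN = 68988, so the first data byte is ISN + 1 = 68989.
SEQ of data segment i = (ISN + 1) + sum of payload sizes of segments 1..i-1.
Segment 1: SEQ = 68989, payload = 220 bytes
Segment 2: SEQ = 69209, payload = 961 bytes
Segment 3: SEQ = 70170, payload = 924 bytes
Segment 4: SEQ = 71094, payload = 120 bytes
Segment 5: SEQ = 71214, payload = 379 bytes
SEQ of segment 5 = 68989 + 220 + 961 + 924 + 120 = 71214

71214


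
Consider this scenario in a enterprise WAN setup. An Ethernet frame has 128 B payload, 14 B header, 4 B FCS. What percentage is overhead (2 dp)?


Given: payload = 128 B, header = 14 B, trailer = 4 B
Overhead bytes = header + trailer = 14 + 4 = 18
Total frame = payload + overhead = 128 + 18 = 146
Overhead % = 18 / 146 * 100 = 12.3288% -> 12.33% (2 dp)

12.33


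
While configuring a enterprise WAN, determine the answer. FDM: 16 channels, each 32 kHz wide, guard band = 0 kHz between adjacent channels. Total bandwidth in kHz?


Given: 16 channels, 32 kHz each, guard = 0 kHz
Channel bandwidth = 16 * 32 = 512 kHz
Guard bands = 15 gaps * 0 kHz = 0 kHz
Total = 512 + 0 = 512 kHz

512


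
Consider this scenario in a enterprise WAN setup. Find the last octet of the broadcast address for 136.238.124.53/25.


Given: IP = 136.238.124.53, prefix = /25
Host bits = 32 - 25 = 7
Network last octet = 53 AND mask = 0
Host part size = 2^7 - 1 = 127
Broadcast last octet = 0 OR 127 = 127

127


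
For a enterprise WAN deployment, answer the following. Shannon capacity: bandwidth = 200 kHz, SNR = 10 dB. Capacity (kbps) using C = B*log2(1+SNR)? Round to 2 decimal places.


Given: B = 200 kHz, SNR = 10 dB
SNR linear = 10^(10/10) = 10
1 + SNR = 11
log2(11) = 3.4594316186
C = 200 * 1000 * 3.4594316186 = 691886.3237 bps
C = 691.886324 kbps -> 691.89 kbps (2 dp)

691.89


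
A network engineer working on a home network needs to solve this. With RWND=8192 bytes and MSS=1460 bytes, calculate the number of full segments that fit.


Given: RWND = 8192 bytes, MSS = 1460 bytes
Full segments = floor(RWND / MSS)
Full segments = floor(8192 / 1460)
Full segments = floor(5.611) = 5

5


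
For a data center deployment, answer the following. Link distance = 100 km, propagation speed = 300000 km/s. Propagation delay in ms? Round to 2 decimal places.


Given: distance = 100 km, speed = 300000 km/s
Delay = distance / speed = 100 / 300000 seconds
Delay in ms = 100 * 1000 / 300000
Delay = 0.3333 ms
Rounded to 2 dp = 0.33 ms

0.33


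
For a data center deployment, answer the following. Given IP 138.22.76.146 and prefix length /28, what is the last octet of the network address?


Given: IP = 138.22.76.146, prefix = /28
Subnet mask = 255.255.255.240
Last octet of IP: 146
Last octet of mask: 240
Network last octet = 146 AND 240 = 144

144


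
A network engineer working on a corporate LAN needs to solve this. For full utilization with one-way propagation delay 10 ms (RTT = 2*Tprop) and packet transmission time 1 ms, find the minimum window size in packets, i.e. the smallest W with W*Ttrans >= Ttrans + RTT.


Given: Ttrans = 1 ms, RTT = 20 ms (= 2 * Tprop, Tprop = 10 ms)
Time until first ACK returns = Ttrans + RTT = 1 + 20 = 21 ms
Need W * Ttrans >= Ttrans + RTT  ->  W >= (Ttrans + RTT) / Ttrans
(Ttrans + RTT) / Ttrans = 21 / 1 = 21
W_min = ceil(21) = 21

21


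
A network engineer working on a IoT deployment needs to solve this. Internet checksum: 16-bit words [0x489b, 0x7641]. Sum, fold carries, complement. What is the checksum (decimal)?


Given words: [0x489b, 0x7641]
Step 1: Sum all words
Raw sum = 18587 + 30273 = 48860
One's complement = ~48860 & 0xFFFF = 16675

16675


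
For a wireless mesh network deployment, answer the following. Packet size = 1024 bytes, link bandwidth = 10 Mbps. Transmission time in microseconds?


Given: packet = 1024 bytes, bandwidth = 10 Mbps
Packet in bits = 1024 * 8 = 8192 bits
Bandwidth = 10 * 10^6 = 10000000 bps
Time = 8192 / 10000000 seconds
Time in us = 8192 * 10^6 / 10000000 = 819.2

819.2


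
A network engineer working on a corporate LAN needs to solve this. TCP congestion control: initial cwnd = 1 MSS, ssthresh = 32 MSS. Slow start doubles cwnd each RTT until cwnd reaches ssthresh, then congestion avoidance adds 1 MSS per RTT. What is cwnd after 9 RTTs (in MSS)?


RTT 0: cwnd = 1 MSS (initial)
RTT 1: cwnd = 2 MSS (slow start, doubled)
RTT 2: cwnd = 4 MSS (slow start, doubled)
RTT 3: cwnd = 8 MSS (slow start, doubled)
RTT 4: cwnd = 16 MSS (slow start, doubled)
RTT 5: cwnd = 32 MSS (slow start, doubled)
RTT 6: cwnd = 33 MSS (congestion avoidance, +1)
RTT 7: cwnd = 34 MSS (congestion avoidance, +1)
RTT 8: cwnd = 35 MSS (congestion avoidance, +1)
RTT 9: cwnd = 36 MSS (congestion avoidance, +1)

36


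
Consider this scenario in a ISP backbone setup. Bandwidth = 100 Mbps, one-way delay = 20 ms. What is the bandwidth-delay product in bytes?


Given: bandwidth = 100 Mbps, delay = 20 ms
BDP in bits = 100 * 10^6 * 20 / 1000
BDP in bits = 2000000
BDP in bytes = 2000000 / 8 = 250000

250000


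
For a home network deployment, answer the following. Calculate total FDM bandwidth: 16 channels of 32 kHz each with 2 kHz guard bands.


Given: 16 channels, 32 kHz each, guard = 2 kHz
Channel bandwidth = 16 * 32 = 512 kHz
Guard bands = 15 gaps * 2 kHz = 30 kHz
Total = 512 + 30 = 542 kHz

542


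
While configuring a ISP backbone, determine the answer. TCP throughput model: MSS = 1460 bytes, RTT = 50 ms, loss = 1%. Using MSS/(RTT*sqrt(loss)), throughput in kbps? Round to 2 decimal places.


Given: MSS = 1460 bytes, RTT = 50 ms, loss = 1%
RTT in seconds = 50 / 1000 = 0.05
Loss rate = 1% = 0.01
sqrt(loss) = sqrt(0.01) = 0.1
Throughput (bytes/s) = 1460 / (0.05 * 0.1) = 292000.0000
Throughput (kbps) = 292000.0000 * 8 / 1000 = 2336.000000 -> 2336.00 kbps (2 dp)

2336.00


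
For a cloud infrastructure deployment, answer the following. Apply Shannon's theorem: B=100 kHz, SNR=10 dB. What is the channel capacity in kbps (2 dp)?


Given: B = 100 kHz, SNR = 10 dB
SNR linear = 10^(10/10) = 10
1 + SNR = 11
log2(11) = 3.4594316186
C = 100 * 1000 * 3.4594316186 = 345943.1619 bps
C = 345.943162 kbps -> 345.94 kbps (2 dp)

345.94


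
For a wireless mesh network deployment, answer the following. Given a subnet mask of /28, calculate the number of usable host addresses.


Given: subnet mask /28
Host bits = 32 - 28 = 4
Total addresses = 2^4 = 16
Usable hosts = 16 - 2 (network + broadcast) = 14

14


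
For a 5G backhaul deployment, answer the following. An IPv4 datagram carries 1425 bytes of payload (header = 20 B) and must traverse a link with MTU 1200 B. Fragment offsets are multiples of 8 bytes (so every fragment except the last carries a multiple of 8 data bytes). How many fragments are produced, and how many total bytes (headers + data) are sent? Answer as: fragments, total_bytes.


Max data per non-final fragment = floor((MTU - header)/8)*8 = floor((1200 - 20)/8)*8 = floor(1180/8)*8 = 1176 B
Final fragment needs no 8-byte alignment: it can carry up to MTU - header = 1180 B
Non-final fragments needed = ceil((payload - 1180) / 1176) = ceil(245/1176) = ceil(0.2083) = 1
Number of fragments = 1 + 1 = 2
Fragment sizes (data): 1 * 1176 B + 249 B (last, 249 <= 1180 OK)
Total bytes sent = payload + n_frags * header = 1425 + 2*20 = 1425 + 40 = 1465 B

2, 1465


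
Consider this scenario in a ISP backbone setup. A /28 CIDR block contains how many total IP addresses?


Given: CIDR prefix /28
Host bits = 32 - 28 = 4
Total addresses = 2^4 = 16

16


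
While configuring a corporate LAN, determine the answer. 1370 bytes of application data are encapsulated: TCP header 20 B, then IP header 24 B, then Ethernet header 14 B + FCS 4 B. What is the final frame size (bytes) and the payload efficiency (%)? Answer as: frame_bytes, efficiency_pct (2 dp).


TCP segment = 1370 + 20 = 1390 B
IP packet = 1390 + 24 = 1414 B
Ethernet frame = 1414 + 14 + 4 = 1432 B
Efficiency = app / frame = 1370 / 1432 = 0.956704 = 95.6704% -> 95.67% (2 dp)

1432, 95.67


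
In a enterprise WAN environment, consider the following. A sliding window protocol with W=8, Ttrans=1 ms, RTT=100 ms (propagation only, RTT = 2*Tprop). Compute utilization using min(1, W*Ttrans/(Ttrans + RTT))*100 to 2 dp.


Given: W = 8, Ttrans = 1 ms, RTT = 100 ms (= 2 * Tprop, Tprop = 50 ms)
Cycle time = Ttrans + RTT = 1 + 100 = 101 ms (first packet sent until its ACK returns)
W * Ttrans = 8 * 1 = 8 ms of sending per cycle
W * Ttrans / (Ttrans + RTT) = 8 / 101 = 0.079208
U = min(1, 0.079208) = 0.079208
U% = 7.92%

7.92


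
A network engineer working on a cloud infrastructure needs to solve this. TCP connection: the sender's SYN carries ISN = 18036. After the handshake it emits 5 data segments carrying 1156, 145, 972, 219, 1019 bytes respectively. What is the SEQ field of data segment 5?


The SYN occupies sequence number ISN = 18036, so the first data byte is ISN + 1 = 18037.
SEQ of data segment i = (ISN + 1) + sum of payload sizes of segments 1..i-1.
Segment 1: SEQ = 18037, payload = 1156 bytes
Segment 2: SEQ = 19193, payload = 145 bytes
Segment 3: SEQ = 19338, payload = 972 bytes
Segment 4: SEQ = 20310, payload = 219 bytes
Segment 5: SEQ = 20529, payload = 1019 bytes
SEQ of segment 5 = 18037 + 1156 + 145 + 972 + 219 = 20529

20529


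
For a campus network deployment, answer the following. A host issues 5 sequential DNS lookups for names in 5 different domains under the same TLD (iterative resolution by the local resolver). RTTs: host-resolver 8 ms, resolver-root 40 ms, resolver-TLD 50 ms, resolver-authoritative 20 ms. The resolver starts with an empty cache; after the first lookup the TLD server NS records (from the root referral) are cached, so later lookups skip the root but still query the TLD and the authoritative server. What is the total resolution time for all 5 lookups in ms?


Lookup 1 (cold cache): local + root + TLD + auth = 8 + 40 + 50 + 20 = 118 ms
Lookups 2..5 (TLD NS cached -> skip root; new domain -> still ask TLD and auth): local + TLD + auth = 8 + 50 + 20 = 78 ms each
Remaining 4 lookups: 4 * 78 = 312 ms
Total = 118 + 312 = 430 ms

430


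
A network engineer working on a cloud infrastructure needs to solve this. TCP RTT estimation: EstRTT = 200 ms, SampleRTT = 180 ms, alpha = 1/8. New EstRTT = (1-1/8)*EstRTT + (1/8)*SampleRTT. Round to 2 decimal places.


Given: EstRTT = 200 ms, SampleRTT = 180 ms, alpha = 1/8
New EstRTT = (1 - alpha) * EstRTT + alpha * SampleRTT
(7/8) * 200 = 175
(1/8) * 180 = 22.5
New EstRTT = 175 + 22.5 = 197.5 ms -> 197.50 ms (2 dp)

197.50


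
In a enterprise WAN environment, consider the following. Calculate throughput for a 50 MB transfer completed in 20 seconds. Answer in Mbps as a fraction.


Given: file = 50 MB, time = 20 s
File in Mb = 50 * 8 = 400 Mb
Throughput = 400 / 20 Mbps
Throughput = 20 Mbps

20


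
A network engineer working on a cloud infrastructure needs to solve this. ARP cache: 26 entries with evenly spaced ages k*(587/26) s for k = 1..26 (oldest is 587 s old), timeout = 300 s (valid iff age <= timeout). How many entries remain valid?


Ages are k * 587/26 s for k = 1..26 (spacing = 22.5769 s).
Entry k is valid iff k * 587/26 <= 300 iff k <= 26 * 300 / 587 = 13.2879
n_valid = floor(13.2879) = 13
(n_stale = 26 - 13 = 13)

13


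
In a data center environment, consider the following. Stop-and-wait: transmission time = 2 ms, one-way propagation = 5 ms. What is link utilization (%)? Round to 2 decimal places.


Given: Ttrans = 2 ms, Tprop = 5 ms
RTT = 2 * Tprop = 2 * 5 = 10 ms
U = Ttrans / (Ttrans + RTT)
U = 2 / (2 + 10)
U = 2 / 12 = 0.166667
U% = 16.67%

16.67


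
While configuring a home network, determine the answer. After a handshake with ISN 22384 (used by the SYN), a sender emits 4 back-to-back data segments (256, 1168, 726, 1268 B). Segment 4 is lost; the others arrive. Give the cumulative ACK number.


SYN uses sequence number 22384; first data byte = ISN + 1 = 22385.
Segment 1: SEQ = 22385, len = 256 B, covers [22385, 22640]
Segment 2: SEQ = 22641, len = 1168 B, covers [22641, 23808]
Segment 3: SEQ = 23809, len = 726 B, covers [23809, 24534]
Segment 4: SEQ = 24535, len = 1268 B, covers [24535, 25802] [LOST]
In-order data received: bytes [22385, 24534] (segments 1..3).
Segment 4 missing -> gap begins at byte 24535.
Cumulative ACK = next expected in-order byte = 22385 + 256 + 1168 + 726 = 24535

24535


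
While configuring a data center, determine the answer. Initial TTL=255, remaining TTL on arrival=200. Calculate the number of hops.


Given: initial TTL = 255, received TTL = 200
Hops = initial TTL - received TTL
Hops = 255 - 200 = 55

55


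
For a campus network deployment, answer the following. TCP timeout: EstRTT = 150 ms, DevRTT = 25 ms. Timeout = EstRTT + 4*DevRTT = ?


Given: EstRTT = 150 ms, DevRTT = 25 ms
Timeout = EstRTT + 4 * DevRTT
4 * DevRTT = 4 * 25 = 100
Timeout = 150 + 100 = 250 ms

250


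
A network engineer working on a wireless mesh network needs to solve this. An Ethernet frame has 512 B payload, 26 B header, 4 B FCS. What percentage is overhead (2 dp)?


Given: payload = 512 B, header = 26 B, trailer = 4 B
Overhead bytes = header + trailer = 26 + 4 = 30
Total frame = payload + overhead = 512 + 30 = 542
Overhead % = 30 / 542 * 100 = 5.5351% -> 5.54% (2 dp)

5.54


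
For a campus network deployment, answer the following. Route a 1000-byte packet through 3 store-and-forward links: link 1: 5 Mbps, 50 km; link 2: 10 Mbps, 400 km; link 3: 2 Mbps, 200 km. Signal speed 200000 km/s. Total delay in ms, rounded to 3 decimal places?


Packet = 1000 bytes = 8000 bits. Store-and-forward: sum (t_trans + t_prop) per link.
Link 1: t_trans = 8000/(5*10^6) s = 1.6000 ms; t_prop = 50/200000 s = 0.2500 ms; subtotal = 1.8500 ms
Link 2: t_trans = 8000/(10*10^6) s = 0.8000 ms; t_prop = 400/200000 s = 2.0000 ms; subtotal = 2.8000 ms
Link 3: t_trans = 8000/(2*10^6) s = 4.0000 ms; t_prop = 200/200000 s = 1.0000 ms; subtotal = 5.0000 ms
End-to-end = 1.8500 + 2.8000 + 5.0000 = 9.6500 ms -> 9.650 ms (3 dp)

9.650


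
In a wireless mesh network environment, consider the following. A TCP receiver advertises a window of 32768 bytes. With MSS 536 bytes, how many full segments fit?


Given: RWND = 32768 bytes, MSS = 536 bytes
Full segments = floor(RWND / MSS)
Full segments = floor(32768 / 536)
Full segments = floor(61.1343) = 61

61


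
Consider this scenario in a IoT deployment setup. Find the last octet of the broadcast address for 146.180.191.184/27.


Given: IP = 146.180.191.184, prefix = /27
Host bits = 32 - 27 = 5
Network last octet = 184 AND mask = 160
Host part size = 2^5 - 1 = 31
Broadcast last octet = 160 OR 31 = 191

191


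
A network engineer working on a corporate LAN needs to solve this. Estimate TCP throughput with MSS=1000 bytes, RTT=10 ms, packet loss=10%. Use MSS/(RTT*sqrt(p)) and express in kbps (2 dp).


Given: MSS = 1000 bytes, RTT = 10 ms, loss = 10%
RTT in seconds = 10 / 1000 = 0.01
Loss rate = 10% = 0.1
sqrt(loss) = sqrt(0.1) = 0.316227766017
Throughput (bytes/s) = 1000 / (0.01 * 0.316227766017) = 316227.7660
Throughput (kbps) = 316227.7660 * 8 / 1000 = 2529.822128 -> 2529.82 kbps (2 dp)

2529.82


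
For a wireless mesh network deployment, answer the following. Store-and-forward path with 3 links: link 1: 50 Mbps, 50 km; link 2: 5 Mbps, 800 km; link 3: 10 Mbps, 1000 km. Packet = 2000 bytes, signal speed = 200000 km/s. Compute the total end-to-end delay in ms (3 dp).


Packet = 2000 bytes = 16000 bits. Store-and-forward: sum (t_trans + t_prop) per link.
Link 1: t_trans = 16000/(50*10^6) s = 0.3200 ms; t_prop = 50/200000 s = 0.2500 ms; subtotal = 0.5700 ms
Link 2: t_trans = 16000/(5*10^6) s = 3.2000 ms; t_prop = 800/200000 s = 4.0000 ms; subtotal = 7.2000 ms
Link 3: t_trans = 16000/(10*10^6) s = 1.6000 ms; t_prop = 1000/200000 s = 5.0000 ms; subtotal = 6.6000 ms
End-to-end = 0.5700 + 7.2000 + 6.6000 = 14.3700 ms -> 14.370 ms (3 dp)

14.370


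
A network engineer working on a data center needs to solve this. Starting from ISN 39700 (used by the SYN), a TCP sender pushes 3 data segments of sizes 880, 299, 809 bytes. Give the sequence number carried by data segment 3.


The SYN occupies sequence number ISN = 39700, so the first data byte is ISN + 1 = 39701.
SEQ of data segment i = (ISN + 1) + sum of payload sizes of segments 1..i-1.
Segment 1: SEQ = 39701, payload = 880 bytes
Segment 2: SEQ = 40581, payload = 299 bytes
Segment 3: SEQ = 40880, payload = 809 bytes
SEQ of segment 3 = 39701 + 880 + 299 = 40880

40880


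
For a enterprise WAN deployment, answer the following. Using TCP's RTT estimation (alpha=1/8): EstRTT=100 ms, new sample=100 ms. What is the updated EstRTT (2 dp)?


Given: EstRTT = 100 ms, SampleRTT = 100 ms, alpha = 1/8
New EstRTT = (1 - alpha) * EstRTT + alpha * SampleRTT
(7/8) * 100 = 87.5
(1/8) * 100 = 12.5
New EstRTT = 87.5 + 12.5 = 100 ms -> 100.00 ms (2 dp)

100.00
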